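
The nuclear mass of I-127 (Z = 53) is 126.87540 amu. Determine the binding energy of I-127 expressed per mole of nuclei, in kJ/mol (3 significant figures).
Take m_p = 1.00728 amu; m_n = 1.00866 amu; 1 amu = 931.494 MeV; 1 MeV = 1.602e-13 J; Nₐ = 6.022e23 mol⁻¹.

With 53 protons and 74 neutrons (A = 127):
Mass of separated nucleons = 53(1.00728) + 74(1.00866) = 53.38584 + 74.64084 = 128.02668 amu
Δm = 128.02668 − 126.87540 = 1.15128 amu
Binding energy = Δm·c² = 1.15128 × 931.494 MeV/amu = 1072.41 MeV
Per nucleus in joules: 1072.41 MeV × 1.602e-13 J/MeV = 1.7180e-10 J
Per mole: 1.7180e-10 J × 6.022e23 mol⁻¹ = 1.0346e+14 J/mol

1.03e+11 kJ/mol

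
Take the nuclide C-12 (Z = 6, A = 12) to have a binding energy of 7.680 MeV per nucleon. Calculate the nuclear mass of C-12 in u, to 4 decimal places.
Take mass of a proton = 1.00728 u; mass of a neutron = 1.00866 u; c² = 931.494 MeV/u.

11.9967 u

Total binding energy = 12 × 7.680 = 92.160 MeV
Mass defect = 92.160 MeV / (931.494 MeV/u) = 0.098938 u
Constituent mass = 6(1.00728) + 6(1.00866) = 12.09564 u
Nuclear mass = 12.09564 − 0.098938 = 11.996702 u ≈ 11.9967 u (to 4 decimal places)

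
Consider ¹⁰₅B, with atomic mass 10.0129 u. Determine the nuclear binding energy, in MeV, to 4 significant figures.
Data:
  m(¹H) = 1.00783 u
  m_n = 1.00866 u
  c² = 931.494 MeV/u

64.79 MeV

Σm = 5·m(¹H) + 5·m_n = 5.03915 + 5.04330 = 10.08245 u
The mass defect is 10.08245 − 10.0129 = 0.06955 u.
Converting to energy: 0.06955 u × 931.494 MeV/u = 64.7854 MeV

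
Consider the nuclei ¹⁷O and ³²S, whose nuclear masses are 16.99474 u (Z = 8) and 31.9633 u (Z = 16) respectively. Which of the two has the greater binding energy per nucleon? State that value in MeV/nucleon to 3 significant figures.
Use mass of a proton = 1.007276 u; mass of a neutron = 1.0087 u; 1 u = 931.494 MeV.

¹⁷O: Σm = 8(1.007276) + 9(1.0087) = 17.136508 u; Δm = 0.141768 u; E_B = 132.06 MeV; E_B/A = 7.768 MeV
³²S: Σm = 16(1.007276) + 16(1.0087) = 32.255616 u; Δm = 0.292316 u; E_B = 272.29 MeV; E_B/A = 8.509 MeV
³²S has the higher binding energy per nucleon, so it is the more tightly bound nucleus.

³²S; 8.51 MeV/nucleon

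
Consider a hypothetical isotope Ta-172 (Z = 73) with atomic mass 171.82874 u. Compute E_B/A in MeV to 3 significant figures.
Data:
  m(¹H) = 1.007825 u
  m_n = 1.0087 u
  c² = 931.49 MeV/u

8.69 MeV/nucleon

With 73 protons and 99 neutrons (A = 172):
Σm = 73·m(¹H) + 99·m_n = 73.571225 + 99.8613 = 173.432525 u
Δm = 173.432525 − 171.82874 = 1.603785 u
Binding energy = Δm·c² = 1.603785 × 931.49 MeV/u = 1493.91 MeV
BE/A = 1493.91 MeV / 172 = 8.686 MeV/nucleon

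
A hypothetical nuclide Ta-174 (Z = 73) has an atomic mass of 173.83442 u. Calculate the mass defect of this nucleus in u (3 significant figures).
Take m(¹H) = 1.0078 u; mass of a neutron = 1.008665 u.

1.61 u

Mass of separated nucleons = 73(1.0078) + 101(1.008665) = 73.5694 + 101.875165 = 175.444565 u
Δm = 175.444565 − 173.83442 = 1.610145 u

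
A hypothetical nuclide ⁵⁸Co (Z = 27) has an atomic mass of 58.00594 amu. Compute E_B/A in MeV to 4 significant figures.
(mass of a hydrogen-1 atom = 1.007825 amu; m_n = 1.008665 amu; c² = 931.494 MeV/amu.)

With 27 protons and 31 neutrons (A = 58):
Total constituent mass: 27 × 1.007825 + 31 × 1.008665 = 58.479890 amu
Mass defect Δm = 58.479890 − 58.00594 = 0.473950 amu
Converting to energy: 0.473950 amu × 931.494 MeV/amu = 441.482 MeV
Dividing by A = 58 gives 7.612 MeV per nucleon.

7.612 MeV/nucleon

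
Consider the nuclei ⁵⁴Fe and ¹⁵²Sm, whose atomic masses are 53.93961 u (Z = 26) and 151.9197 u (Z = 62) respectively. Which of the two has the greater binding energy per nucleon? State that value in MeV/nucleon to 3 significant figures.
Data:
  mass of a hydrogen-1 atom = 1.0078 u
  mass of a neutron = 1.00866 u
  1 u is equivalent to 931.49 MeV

⁵⁴Fe: Σm = 26(1.0078) + 28(1.00866) = 54.44528 u; Δm = 0.50567 u; E_B = 471.03 MeV; E_B/A = 8.723 MeV
¹⁵²Sm: Σm = 62(1.0078) + 90(1.00866) = 153.26300 u; Δm = 1.34330 u; E_B = 1251.3 MeV; E_B/A = 8.232 MeV
⁵⁴Fe has the higher binding energy per nucleon, so it is the more tightly bound nucleus.

⁵⁴Fe; 8.72 MeV/nucleon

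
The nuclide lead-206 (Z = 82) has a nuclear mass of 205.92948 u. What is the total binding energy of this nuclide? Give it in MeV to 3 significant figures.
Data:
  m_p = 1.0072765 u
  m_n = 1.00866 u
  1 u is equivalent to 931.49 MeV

The nucleus contains 82 protons and 206 − 82 = 124 neutrons.
Mass of separated nucleons = 82(1.0072765) + 124(1.00866) = 82.5966730 + 125.07384 = 207.6705130 u
Δm = 207.6705130 − 205.92948 = 1.7410330 u
E_B = 1.7410330 × 931.49 = 1621.75 MeV

1620 MeV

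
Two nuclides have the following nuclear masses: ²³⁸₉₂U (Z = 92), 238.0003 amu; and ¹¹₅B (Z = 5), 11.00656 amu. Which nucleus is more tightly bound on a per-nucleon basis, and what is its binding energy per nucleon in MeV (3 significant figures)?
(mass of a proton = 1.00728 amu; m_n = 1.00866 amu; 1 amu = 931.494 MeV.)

²³⁸₉₂U; 7.57 MeV/nucleon

²³⁸₉₂U: Σm = 92(1.00728) + 146(1.00866) = 239.93412 amu; Δm = 1.93382 amu; E_B = 1801.34 MeV; E_B/A = 7.569 MeV
¹¹₅B: Σm = 5(1.00728) + 6(1.00866) = 11.08836 amu; Δm = 0.08180 amu; E_B = 76.196 MeV; E_B/A = 6.927 MeV
²³⁸₉₂U has the higher binding energy per nucleon, so it is the more tightly bound nucleus.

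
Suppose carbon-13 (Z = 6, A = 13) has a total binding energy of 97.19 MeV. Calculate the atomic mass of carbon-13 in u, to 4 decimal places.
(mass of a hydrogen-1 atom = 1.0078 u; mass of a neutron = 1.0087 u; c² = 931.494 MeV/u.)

Mass defect = 97.19 MeV / (931.494 MeV/u) = 0.104338 u
Constituent mass = 6(1.0078) + 7(1.0087) = 13.1077 u
Atomic mass = 13.1077 − 0.104338 = 13.003362 u ≈ 13.0034 u (to 4 decimal places)

13.0034 u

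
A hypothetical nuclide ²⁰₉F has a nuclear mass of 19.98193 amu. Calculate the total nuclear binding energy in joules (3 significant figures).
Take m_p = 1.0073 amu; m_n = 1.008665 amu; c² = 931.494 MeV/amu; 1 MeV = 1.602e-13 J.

2.67e-11 J

Total constituent mass: 9 × 1.0073 + 11 × 1.008665 = 20.161015 amu
Δm = 20.161015 − 19.98193 = 0.179085 amu
Converting to energy: 0.179085 amu × 931.494 MeV/amu = 166.817 MeV
In joules: 166.817 MeV × 1.602e-13 J/MeV = 2.6724e-11 J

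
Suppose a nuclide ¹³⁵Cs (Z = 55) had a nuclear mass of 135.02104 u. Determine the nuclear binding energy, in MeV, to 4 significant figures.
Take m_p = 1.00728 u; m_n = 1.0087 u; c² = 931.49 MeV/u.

1002 MeV

The nucleus contains 55 protons and 135 − 55 = 80 neutrons.
Mass of separated nucleons = 55(1.00728) + 80(1.0087) = 55.40040 + 80.6960 = 136.09640 u
Mass defect Δm = 136.09640 − 135.02104 = 1.07536 u
Binding energy = Δm·c² = 1.07536 × 931.49 MeV/u = 1001.69 MeV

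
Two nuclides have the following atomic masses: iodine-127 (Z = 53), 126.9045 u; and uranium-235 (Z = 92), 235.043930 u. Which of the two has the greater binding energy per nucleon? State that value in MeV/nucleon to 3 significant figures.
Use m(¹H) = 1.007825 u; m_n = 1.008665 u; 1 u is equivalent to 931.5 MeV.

iodine-127; 8.45 MeV/nucleon

iodine-127: Σm = 53(1.007825) + 74(1.008665) = 128.055935 u; Δm = 1.151435 u; E_B = 1072.56 MeV; E_B/A = 8.445 MeV
uranium-235: Σm = 92(1.007825) + 143(1.008665) = 236.958995 u; Δm = 1.915065 u; E_B = 1783.9 MeV; E_B/A = 7.591 MeV
iodine-127 has the higher binding energy per nucleon, so it is the more tightly bound nucleus.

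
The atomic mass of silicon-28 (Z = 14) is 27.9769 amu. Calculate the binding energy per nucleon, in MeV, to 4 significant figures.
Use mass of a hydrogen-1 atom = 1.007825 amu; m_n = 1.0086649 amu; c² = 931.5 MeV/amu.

The nucleus contains 14 protons and 28 − 14 = 14 neutrons.
Total constituent mass: 14 × 1.007825 + 14 × 1.0086649 = 28.2308586 amu
The mass defect is 28.2308586 − 27.9769 = 0.2539586 amu.
Converting to energy: 0.2539586 amu × 931.5 MeV/amu = 236.562 MeV
BE/A = 236.562 MeV / 28 = 8.449 MeV/nucleon

8.449 MeV/nucleon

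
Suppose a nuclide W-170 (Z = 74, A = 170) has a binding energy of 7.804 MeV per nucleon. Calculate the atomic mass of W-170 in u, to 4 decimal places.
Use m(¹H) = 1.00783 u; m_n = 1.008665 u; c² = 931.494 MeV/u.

169.9870 u

Total binding energy = 170 × 7.804 = 1326.680 MeV
Mass defect = 1326.680 MeV / (931.494 MeV/u) = 1.424250 u
Constituent mass = 74(1.00783) + 96(1.008665) = 171.411260 u
Atomic mass = 171.411260 − 1.424250 = 169.987010 u ≈ 169.9870 u (to 4 decimal places)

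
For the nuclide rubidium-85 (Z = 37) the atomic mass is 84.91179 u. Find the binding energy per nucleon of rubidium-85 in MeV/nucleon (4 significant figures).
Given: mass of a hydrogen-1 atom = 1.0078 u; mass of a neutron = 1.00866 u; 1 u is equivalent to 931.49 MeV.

Total constituent mass: 37 × 1.0078 + 48 × 1.00866 = 85.70428 u
Mass defect Δm = 85.70428 − 84.91179 = 0.79249 u
Converting to energy: 0.79249 u × 931.49 MeV/u = 738.197 MeV
Per nucleon: 738.197 / 85 = 8.685 MeV

8.685 MeV/nucleon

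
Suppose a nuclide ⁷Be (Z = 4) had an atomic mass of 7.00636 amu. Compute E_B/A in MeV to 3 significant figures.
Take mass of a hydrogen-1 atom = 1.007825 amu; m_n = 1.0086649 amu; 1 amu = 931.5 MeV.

6.78 MeV/nucleon

Total constituent mass: 4 × 1.007825 + 3 × 1.0086649 = 7.0572947 amu
Δm = 7.0572947 − 7.00636 = 0.0509347 amu
Binding energy = Δm·c² = 0.0509347 × 931.5 MeV/amu = 47.4457 MeV
Per nucleon: 47.4457 / 7 = 6.778 MeV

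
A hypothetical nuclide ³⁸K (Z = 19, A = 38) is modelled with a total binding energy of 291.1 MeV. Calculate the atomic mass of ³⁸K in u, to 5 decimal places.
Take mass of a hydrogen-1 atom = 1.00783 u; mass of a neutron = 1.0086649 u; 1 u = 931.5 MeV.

Mass defect = 291.1 MeV / (931.5 MeV/u) = 0.3125067 u
Constituent mass = 19(1.00783) + 19(1.0086649) = 38.3134031 u
Atomic mass = 38.3134031 − 0.3125067 = 38.0008964 u ≈ 38.00090 u (to 5 decimal places)

38.00090 u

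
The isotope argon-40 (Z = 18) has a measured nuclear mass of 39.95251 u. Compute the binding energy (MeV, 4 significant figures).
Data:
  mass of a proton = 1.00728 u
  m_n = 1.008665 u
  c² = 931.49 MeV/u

Mass of separated nucleons = 18(1.00728) + 22(1.008665) = 18.13104 + 22.190630 = 40.321670 u
Mass defect Δm = 40.321670 − 39.95251 = 0.369160 u
Binding energy = Δm·c² = 0.369160 × 931.49 MeV/u = 343.869 MeV

343.9 MeV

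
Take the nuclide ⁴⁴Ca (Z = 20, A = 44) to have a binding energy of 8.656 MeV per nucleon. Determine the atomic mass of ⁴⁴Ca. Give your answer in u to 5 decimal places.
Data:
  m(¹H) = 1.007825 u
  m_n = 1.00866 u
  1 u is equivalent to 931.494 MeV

Total binding energy = 44 × 8.656 = 380.864 MeV
Mass defect = 380.864 MeV / (931.494 MeV/u) = 0.4088743 u
Constituent mass = 20(1.007825) + 24(1.00866) = 44.364340 u
Atomic mass = 44.364340 − 0.4088743 = 43.9554657 u ≈ 43.95547 u (to 5 decimal places)

43.95547 u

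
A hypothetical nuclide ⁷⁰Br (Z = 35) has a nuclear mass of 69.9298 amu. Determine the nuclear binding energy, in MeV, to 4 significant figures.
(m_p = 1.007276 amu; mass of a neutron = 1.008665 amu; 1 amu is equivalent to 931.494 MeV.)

With 35 protons and 35 neutrons (A = 70):
Total constituent mass: 35 × 1.007276 + 35 × 1.008665 = 70.557935 amu
The mass defect is 70.557935 − 69.9298 = 0.628135 amu.
Converting to energy: 0.628135 amu × 931.494 MeV/amu = 585.104 MeV

585.1 MeV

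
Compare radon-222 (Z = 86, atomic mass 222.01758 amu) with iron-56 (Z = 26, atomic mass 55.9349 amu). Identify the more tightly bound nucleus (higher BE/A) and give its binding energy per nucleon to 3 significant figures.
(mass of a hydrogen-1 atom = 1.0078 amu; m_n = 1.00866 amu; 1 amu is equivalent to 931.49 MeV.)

radon-222: Σm = 86(1.0078) + 136(1.00866) = 223.84856 amu; Δm = 1.83098 amu; E_B = 1705.54 MeV; E_B/A = 7.683 MeV
iron-56: Σm = 26(1.0078) + 30(1.00866) = 56.46260 amu; Δm = 0.52770 amu; E_B = 491.55 MeV; E_B/A = 8.778 MeV
iron-56 has the higher binding energy per nucleon, so it is the more tightly bound nucleus.

iron-56; 8.78 MeV/nucleon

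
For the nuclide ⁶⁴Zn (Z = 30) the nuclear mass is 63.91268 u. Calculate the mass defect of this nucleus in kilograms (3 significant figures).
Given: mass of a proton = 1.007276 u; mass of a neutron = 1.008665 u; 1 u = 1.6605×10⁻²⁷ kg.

9.97e-28 kg

With 30 protons and 34 neutrons (A = 64):
Σm = 30·m_p + 34·m_n = 30.218280 + 34.294610 = 64.512890 u
Mass defect Δm = 64.512890 − 63.91268 = 0.600210 u
In SI units: 0.600210 u × 1.6605×10⁻²⁷ kg/u = 9.9665e-28 kg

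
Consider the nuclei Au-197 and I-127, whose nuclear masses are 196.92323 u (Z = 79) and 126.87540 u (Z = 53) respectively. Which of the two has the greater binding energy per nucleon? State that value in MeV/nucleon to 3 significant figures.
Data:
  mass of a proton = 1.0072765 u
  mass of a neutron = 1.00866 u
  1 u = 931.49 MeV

Au-197: Σm = 79(1.0072765) + 118(1.00866) = 198.5967235 u; Δm = 1.6734935 u; E_B = 1558.8 MeV; E_B/A = 7.913 MeV
I-127: Σm = 53(1.0072765) + 74(1.00866) = 128.0264945 u; Δm = 1.1510945 u; E_B = 1072.2 MeV; E_B/A = 8.443 MeV
I-127 has the higher binding energy per nucleon, so it is the more tightly bound nucleus.

I-127; 8.44 MeV/nucleon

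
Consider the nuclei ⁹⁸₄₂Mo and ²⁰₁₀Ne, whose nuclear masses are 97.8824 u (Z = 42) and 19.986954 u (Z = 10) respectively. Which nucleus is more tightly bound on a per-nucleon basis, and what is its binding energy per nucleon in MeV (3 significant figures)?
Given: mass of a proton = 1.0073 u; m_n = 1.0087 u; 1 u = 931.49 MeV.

⁹⁸₄₂Mo; 8.66 MeV/nucleon

⁹⁸₄₂Mo: Σm = 42(1.0073) + 56(1.0087) = 98.7938 u; Δm = 0.9114 u; E_B = 848.96 MeV; E_B/A = 8.663 MeV
²⁰₁₀Ne: Σm = 10(1.0073) + 10(1.0087) = 20.1600 u; Δm = 0.173046 u; E_B = 161.19 MeV; E_B/A = 8.060 MeV
⁹⁸₄₂Mo has the higher binding energy per nucleon, so it is the more tightly bound nucleus.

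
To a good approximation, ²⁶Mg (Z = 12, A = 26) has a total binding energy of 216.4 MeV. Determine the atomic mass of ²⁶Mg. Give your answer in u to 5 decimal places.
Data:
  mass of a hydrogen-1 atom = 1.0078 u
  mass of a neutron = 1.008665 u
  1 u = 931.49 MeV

25.98259 u

Mass defect = 216.4 MeV / (931.49 MeV/u) = 0.2323160 u
Constituent mass = 12(1.0078) + 14(1.008665) = 26.214910 u
Atomic mass = 26.214910 − 0.2323160 = 25.9825940 u ≈ 25.98259 u (to 5 decimal places)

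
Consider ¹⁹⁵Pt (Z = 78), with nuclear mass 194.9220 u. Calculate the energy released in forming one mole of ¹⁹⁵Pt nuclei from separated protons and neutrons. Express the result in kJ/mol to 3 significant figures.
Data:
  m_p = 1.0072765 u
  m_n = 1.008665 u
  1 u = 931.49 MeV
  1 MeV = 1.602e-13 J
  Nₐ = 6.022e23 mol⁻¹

1.49e+11 kJ/mol

With 78 protons and 117 neutrons (A = 195):
Total constituent mass: 78 × 1.0072765 + 117 × 1.008665 = 196.5813720 u
The mass defect is 196.5813720 − 194.9220 = 1.6593720 u.
Binding energy = Δm·c² = 1.6593720 × 931.49 MeV/u = 1545.69 MeV
Per nucleus in joules: 1545.69 MeV × 1.602e-13 J/MeV = 2.4762e-10 J
Per mole: 2.4762e-10 J × 6.022e23 mol⁻¹ = 1.4912e+14 J/mol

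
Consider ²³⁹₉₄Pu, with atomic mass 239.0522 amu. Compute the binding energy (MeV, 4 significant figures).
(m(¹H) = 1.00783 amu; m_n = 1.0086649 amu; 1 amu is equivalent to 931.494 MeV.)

1807 MeV

With 94 protons and 145 neutrons (A = 239):
Mass of separated nucleons = 94(1.00783) + 145(1.0086649) = 94.73602 + 146.2564105 = 240.9924305 amu
The mass defect is 240.9924305 − 239.0522 = 1.9402305 amu.
Converting to energy: 1.9402305 amu × 931.494 MeV/amu = 1807.31 MeV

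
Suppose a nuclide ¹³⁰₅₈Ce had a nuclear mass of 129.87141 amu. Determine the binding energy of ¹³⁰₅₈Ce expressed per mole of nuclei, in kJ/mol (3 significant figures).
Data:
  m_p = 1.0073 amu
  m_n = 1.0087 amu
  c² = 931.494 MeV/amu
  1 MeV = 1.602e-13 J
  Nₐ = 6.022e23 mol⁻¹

Mass of separated nucleons = 58(1.0073) + 72(1.0087) = 58.4234 + 72.6264 = 131.0498 amu
The mass defect is 131.0498 − 129.87141 = 1.17839 amu.
Converting to energy: 1.17839 amu × 931.494 MeV/amu = 1097.66 MeV
Per nucleus in joules: 1097.66 MeV × 1.602e-13 J/MeV = 1.7585e-10 J
Per mole: 1.7585e-10 J × 6.022e23 mol⁻¹ = 1.0590e+14 J/mol

1.06e+11 kJ/mol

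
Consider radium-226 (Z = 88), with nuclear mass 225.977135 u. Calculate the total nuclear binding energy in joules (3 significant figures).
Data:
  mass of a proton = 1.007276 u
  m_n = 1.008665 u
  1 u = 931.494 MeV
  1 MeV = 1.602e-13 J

Mass of separated nucleons = 88(1.007276) + 138(1.008665) = 88.640288 + 139.195770 = 227.836058 u
The mass defect is 227.836058 − 225.977135 = 1.858923 u.
E_B = 1.858923 × 931.494 = 1731.58 MeV
In joules: 1731.58 MeV × 1.602e-13 J/MeV = 2.7740e-10 J

2.77e-10 J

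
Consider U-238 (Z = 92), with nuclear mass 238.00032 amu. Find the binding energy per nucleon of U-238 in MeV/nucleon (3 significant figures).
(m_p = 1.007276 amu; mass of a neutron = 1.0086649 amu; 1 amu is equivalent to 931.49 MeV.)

With 92 protons and 146 neutrons (A = 238):
Mass of separated nucleons = 92(1.007276) + 146(1.0086649) = 92.669392 + 147.2650754 = 239.9344674 amu
Mass defect Δm = 239.9344674 − 238.00032 = 1.9341474 amu
Converting to energy: 1.9341474 amu × 931.49 MeV/amu = 1801.64 MeV
Dividing by A = 238 gives 7.570 MeV per nucleon.

7.57 MeV/nucleon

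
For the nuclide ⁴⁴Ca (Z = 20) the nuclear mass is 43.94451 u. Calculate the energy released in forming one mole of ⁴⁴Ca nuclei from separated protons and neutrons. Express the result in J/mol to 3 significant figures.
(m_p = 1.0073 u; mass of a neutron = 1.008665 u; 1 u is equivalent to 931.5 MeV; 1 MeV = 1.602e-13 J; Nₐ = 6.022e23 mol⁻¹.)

Mass of separated nucleons = 20(1.0073) + 24(1.008665) = 20.1460 + 24.207960 = 44.353960 u
Mass defect Δm = 44.353960 − 43.94451 = 0.409450 u
E_B = 0.409450 × 931.5 = 381.403 MeV
Per nucleus in joules: 381.403 MeV × 1.602e-13 J/MeV = 6.1101e-11 J
Per mole: 6.1101e-11 J × 6.022e23 mol⁻¹ = 3.6795e+13 J/mol

3.68e+13 J/mol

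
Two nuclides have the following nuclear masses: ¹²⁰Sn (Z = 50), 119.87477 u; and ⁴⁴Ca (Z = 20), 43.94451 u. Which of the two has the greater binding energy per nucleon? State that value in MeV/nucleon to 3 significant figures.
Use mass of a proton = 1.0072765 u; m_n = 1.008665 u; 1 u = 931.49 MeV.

¹²⁰Sn: Σm = 50(1.0072765) + 70(1.008665) = 120.9703750 u; Δm = 1.0956050 u; E_B = 1020.545 MeV; E_B/A = 8.5045 MeV
⁴⁴Ca: Σm = 20(1.0072765) + 24(1.008665) = 44.3534900 u; Δm = 0.4089800 u; E_B = 380.96 MeV; E_B/A = 8.658 MeV
⁴⁴Ca has the higher binding energy per nucleon, so it is the more tightly bound nucleus.

⁴⁴Ca; 8.66 MeV/nucleon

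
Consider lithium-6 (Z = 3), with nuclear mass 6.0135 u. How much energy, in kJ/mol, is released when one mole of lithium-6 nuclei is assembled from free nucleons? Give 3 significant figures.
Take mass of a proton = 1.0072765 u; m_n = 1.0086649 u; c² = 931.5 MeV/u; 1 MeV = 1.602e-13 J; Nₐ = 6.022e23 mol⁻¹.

With 3 protons and 3 neutrons (A = 6):
Total constituent mass: 3 × 1.0072765 + 3 × 1.0086649 = 6.0478242 u
The mass defect is 6.0478242 − 6.0135 = 0.0343242 u.
Binding energy = Δm·c² = 0.0343242 × 931.5 MeV/u = 31.9730 MeV
Per nucleus in joules: 31.9730 MeV × 1.602e-13 J/MeV = 5.1221e-12 J
Per mole: 5.1221e-12 J × 6.022e23 mol⁻¹ = 3.0845e+12 J/mol

3.08e+09 kJ/mol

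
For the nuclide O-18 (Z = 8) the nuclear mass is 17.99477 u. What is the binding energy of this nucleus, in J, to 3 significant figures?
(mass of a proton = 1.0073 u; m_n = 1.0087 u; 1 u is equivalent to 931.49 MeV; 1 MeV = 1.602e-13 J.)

Z = 8, so N = A − Z = 18 − 8 = 10.
Mass of separated nucleons = 8(1.0073) + 10(1.0087) = 8.0584 + 10.0870 = 18.1454 u
Δm = 18.1454 − 17.99477 = 0.15063 u
E_B = 0.15063 × 931.49 = 140.310 MeV
In joules: 140.310 MeV × 1.602e-13 J/MeV = 2.2478e-11 J

2.25e-11 J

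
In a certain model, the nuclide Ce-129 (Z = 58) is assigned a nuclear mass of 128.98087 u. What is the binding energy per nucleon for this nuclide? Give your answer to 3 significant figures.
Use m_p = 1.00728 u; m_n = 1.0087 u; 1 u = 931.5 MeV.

Σm = 58·m_p + 71·m_n = 58.42224 + 71.6177 = 130.03994 u
The mass defect is 130.03994 − 128.98087 = 1.05907 u.
Binding energy = Δm·c² = 1.05907 × 931.5 MeV/u = 986.524 MeV
Per nucleon: 986.524 / 129 = 7.647 MeV

7.65 MeV/nucleon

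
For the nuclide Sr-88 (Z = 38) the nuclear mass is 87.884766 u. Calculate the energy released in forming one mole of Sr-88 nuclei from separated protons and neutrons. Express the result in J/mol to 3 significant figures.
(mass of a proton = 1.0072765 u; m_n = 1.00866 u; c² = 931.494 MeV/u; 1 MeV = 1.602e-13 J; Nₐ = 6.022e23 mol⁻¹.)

7.41e+13 J/mol

The nucleus contains 38 protons and 88 − 38 = 50 neutrons.
Σm = 38·m_p + 50·m_n = 38.2765070 + 50.43300 = 88.7095070 u
Δm = 88.7095070 − 87.884766 = 0.8247410 u
Converting to energy: 0.8247410 u × 931.494 MeV/u = 768.241 MeV
Per nucleus in joules: 768.241 MeV × 1.602e-13 J/MeV = 1.2307e-10 J
Per mole: 1.2307e-10 J × 6.022e23 mol⁻¹ = 7.4113e+13 J/mol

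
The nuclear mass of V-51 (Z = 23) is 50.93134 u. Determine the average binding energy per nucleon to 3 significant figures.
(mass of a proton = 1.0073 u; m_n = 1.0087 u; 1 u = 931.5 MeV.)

8.77 MeV/nucleon

With 23 protons and 28 neutrons (A = 51):
Mass of separated nucleons = 23(1.0073) + 28(1.0087) = 23.1679 + 28.2436 = 51.4115 u
Mass defect Δm = 51.4115 − 50.93134 = 0.48016 u
Converting to energy: 0.48016 u × 931.5 MeV/u = 447.269 MeV
Per nucleon: 447.269 / 51 = 8.770 MeV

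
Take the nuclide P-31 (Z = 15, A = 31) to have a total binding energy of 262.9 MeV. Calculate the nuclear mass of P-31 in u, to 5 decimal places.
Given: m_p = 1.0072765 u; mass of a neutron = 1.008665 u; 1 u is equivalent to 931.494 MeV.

Mass defect = 262.9 MeV / (931.494 MeV/u) = 0.2822348 u
Constituent mass = 15(1.0072765) + 16(1.008665) = 31.2477875 u
Nuclear mass = 31.2477875 − 0.2822348 = 30.9655527 u ≈ 30.96555 u (to 5 decimal places)

30.96555 u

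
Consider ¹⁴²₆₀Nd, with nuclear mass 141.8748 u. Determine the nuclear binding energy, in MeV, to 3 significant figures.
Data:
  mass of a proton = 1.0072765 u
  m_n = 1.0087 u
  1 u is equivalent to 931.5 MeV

1190 MeV

With 60 protons and 82 neutrons (A = 142):
Σm = 60·m_p + 82·m_n = 60.4365900 + 82.7134 = 143.1499900 u
Mass defect Δm = 143.1499900 − 141.8748 = 1.2751900 u
Binding energy = Δm·c² = 1.2751900 × 931.5 MeV/u = 1187.84 MeV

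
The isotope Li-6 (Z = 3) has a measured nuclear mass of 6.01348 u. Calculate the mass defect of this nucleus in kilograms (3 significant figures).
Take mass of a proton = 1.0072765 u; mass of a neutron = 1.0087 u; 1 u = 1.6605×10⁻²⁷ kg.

With 3 protons and 3 neutrons (A = 6):
Total constituent mass: 3 × 1.0072765 + 3 × 1.0087 = 6.0479295 u
The mass defect is 6.0479295 − 6.01348 = 0.0344495 u.
In SI units: 0.0344495 u × 1.6605×10⁻²⁷ kg/u = 5.7203e-29 kg

5.72e-29 kg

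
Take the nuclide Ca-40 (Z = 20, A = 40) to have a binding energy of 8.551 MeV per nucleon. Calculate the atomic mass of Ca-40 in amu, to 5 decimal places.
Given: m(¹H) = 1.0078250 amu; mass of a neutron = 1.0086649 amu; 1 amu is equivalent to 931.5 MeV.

Total binding energy = 40 × 8.551 = 342.040 MeV
Mass defect = 342.040 MeV / (931.5 MeV/amu) = 0.3671927 amu
Constituent mass = 20(1.0078250) + 20(1.0086649) = 40.3297980 amu
Atomic mass = 40.3297980 − 0.3671927 = 39.9626053 amu ≈ 39.96261 amu (to 5 decimal places)

39.96261 amu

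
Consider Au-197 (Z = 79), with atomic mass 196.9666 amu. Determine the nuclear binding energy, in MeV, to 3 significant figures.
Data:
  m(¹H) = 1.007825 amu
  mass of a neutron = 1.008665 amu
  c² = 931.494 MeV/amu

1560 MeV

The nucleus contains 79 protons and 197 − 79 = 118 neutrons.
Mass of separated nucleons = 79(1.007825) + 118(1.008665) = 79.618175 + 119.022470 = 198.640645 amu
Mass defect Δm = 198.640645 − 196.9666 = 1.674045 amu
E_B = 1.674045 × 931.494 = 1559.36 MeV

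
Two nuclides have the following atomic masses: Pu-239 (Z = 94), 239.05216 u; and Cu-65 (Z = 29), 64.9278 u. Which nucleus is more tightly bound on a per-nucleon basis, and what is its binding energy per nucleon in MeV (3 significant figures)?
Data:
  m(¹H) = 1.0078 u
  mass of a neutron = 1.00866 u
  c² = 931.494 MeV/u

Cu-65; 8.74 MeV/nucleon

Pu-239: Σm = 94(1.0078) + 145(1.00866) = 240.98890 u; Δm = 1.93674 u; E_B = 1804.06 MeV; E_B/A = 7.548 MeV
Cu-65: Σm = 29(1.0078) + 36(1.00866) = 65.53796 u; Δm = 0.61016 u; E_B = 568.36 MeV; E_B/A = 8.744 MeV
Cu-65 has the higher binding energy per nucleon, so it is the more tightly bound nucleus.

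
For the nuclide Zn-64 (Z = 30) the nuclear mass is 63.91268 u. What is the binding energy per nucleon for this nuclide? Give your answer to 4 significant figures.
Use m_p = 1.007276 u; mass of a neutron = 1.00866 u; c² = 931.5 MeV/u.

8.733 MeV/nucleon

The nucleus contains 30 protons and 64 − 30 = 34 neutrons.
Total constituent mass: 30 × 1.007276 + 34 × 1.00866 = 64.512720 u
Δm = 64.512720 − 63.91268 = 0.600040 u
Converting to energy: 0.600040 u × 931.5 MeV/u = 558.937 MeV
Dividing by A = 64 gives 8.733 MeV per nucleon.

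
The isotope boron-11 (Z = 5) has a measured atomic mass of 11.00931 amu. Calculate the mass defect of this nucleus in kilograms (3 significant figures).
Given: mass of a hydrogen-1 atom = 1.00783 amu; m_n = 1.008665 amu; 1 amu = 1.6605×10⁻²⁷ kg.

Σm = 5·m(¹H) + 6·m_n = 5.03915 + 6.051990 = 11.091140 amu
The mass defect is 11.091140 − 11.00931 = 0.081830 amu.
In SI units: 0.081830 amu × 1.6605×10⁻²⁷ kg/amu = 1.3588e-28 kg

1.36e-28 kg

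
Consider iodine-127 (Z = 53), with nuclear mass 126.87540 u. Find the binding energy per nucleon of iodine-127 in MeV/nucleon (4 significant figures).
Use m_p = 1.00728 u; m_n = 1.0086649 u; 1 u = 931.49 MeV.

The nucleus contains 53 protons and 127 − 53 = 74 neutrons.
Total constituent mass: 53 × 1.00728 + 74 × 1.0086649 = 128.0270426 u
Δm = 128.0270426 − 126.87540 = 1.1516426 u
E_B = 1.1516426 × 931.49 = 1072.74 MeV
Per nucleon: 1072.74 / 127 = 8.447 MeV

8.447 MeV/nucleon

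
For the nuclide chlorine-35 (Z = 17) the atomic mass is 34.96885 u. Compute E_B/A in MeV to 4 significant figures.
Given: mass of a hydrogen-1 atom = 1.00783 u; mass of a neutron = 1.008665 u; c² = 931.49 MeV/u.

8.523 MeV/nucleon

Total constituent mass: 17 × 1.00783 + 18 × 1.008665 = 35.289080 u
The mass defect is 35.289080 − 34.96885 = 0.320230 u.
Binding energy = Δm·c² = 0.320230 × 931.49 MeV/u = 298.291 MeV
Per nucleon: 298.291 / 35 = 8.523 MeV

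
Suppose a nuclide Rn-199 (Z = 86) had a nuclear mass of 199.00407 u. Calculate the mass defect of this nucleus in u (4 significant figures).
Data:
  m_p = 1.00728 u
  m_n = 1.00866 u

1.601 u

Mass of separated nucleons = 86(1.00728) + 113(1.00866) = 86.62608 + 113.97858 = 200.60466 u
Mass defect Δm = 200.60466 − 199.00407 = 1.60059 u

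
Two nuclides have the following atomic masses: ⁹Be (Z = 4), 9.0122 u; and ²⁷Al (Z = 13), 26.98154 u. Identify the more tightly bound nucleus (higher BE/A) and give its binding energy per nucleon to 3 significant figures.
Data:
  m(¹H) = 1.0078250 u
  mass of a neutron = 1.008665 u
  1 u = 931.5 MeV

²⁷Al; 8.33 MeV/nucleon

⁹Be: Σm = 4(1.0078250) + 5(1.008665) = 9.0746250 u; Δm = 0.0624250 u; E_B = 58.149 MeV; E_B/A = 6.461 MeV
²⁷Al: Σm = 13(1.0078250) + 14(1.008665) = 27.2230350 u; Δm = 0.2414950 u; E_B = 224.953 MeV; E_B/A = 8.332 MeV
²⁷Al has the higher binding energy per nucleon, so it is the more tightly bound nucleus.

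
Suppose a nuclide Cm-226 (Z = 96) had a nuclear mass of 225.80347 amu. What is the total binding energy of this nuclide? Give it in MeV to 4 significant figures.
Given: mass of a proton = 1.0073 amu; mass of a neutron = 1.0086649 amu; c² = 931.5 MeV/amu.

The nucleus contains 96 protons and 226 − 96 = 130 neutrons.
Total constituent mass: 96 × 1.0073 + 130 × 1.0086649 = 227.8272370 amu
Mass defect Δm = 227.8272370 − 225.80347 = 2.0237670 amu
E_B = 2.0237670 × 931.5 = 1885.14 MeV

1885 MeV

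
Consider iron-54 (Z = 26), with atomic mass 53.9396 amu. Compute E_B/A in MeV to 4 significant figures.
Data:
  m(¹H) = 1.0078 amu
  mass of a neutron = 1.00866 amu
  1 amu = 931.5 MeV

8.723 MeV/nucleon

The nucleus contains 26 protons and 54 − 26 = 28 neutrons.
Total constituent mass: 26 × 1.0078 + 28 × 1.00866 = 54.44528 amu
Δm = 54.44528 − 53.9396 = 0.50568 amu
Converting to energy: 0.50568 amu × 931.5 MeV/amu = 471.041 MeV
Per nucleon: 471.041 / 54 = 8.723 MeV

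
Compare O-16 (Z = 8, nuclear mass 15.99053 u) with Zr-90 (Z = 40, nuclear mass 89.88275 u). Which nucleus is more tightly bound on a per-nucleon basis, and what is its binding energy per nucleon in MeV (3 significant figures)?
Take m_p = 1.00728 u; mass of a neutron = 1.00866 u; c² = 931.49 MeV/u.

Zr-90; 8.71 MeV/nucleon

O-16: Σm = 8(1.00728) + 8(1.00866) = 16.12752 u; Δm = 0.13699 u; E_B = 127.60 MeV; E_B/A = 7.975 MeV
Zr-90: Σm = 40(1.00728) + 50(1.00866) = 90.72420 u; Δm = 0.84145 u; E_B = 783.80 MeV; E_B/A = 8.709 MeV
Zr-90 has the higher binding energy per nucleon, so it is the more tightly bound nucleus.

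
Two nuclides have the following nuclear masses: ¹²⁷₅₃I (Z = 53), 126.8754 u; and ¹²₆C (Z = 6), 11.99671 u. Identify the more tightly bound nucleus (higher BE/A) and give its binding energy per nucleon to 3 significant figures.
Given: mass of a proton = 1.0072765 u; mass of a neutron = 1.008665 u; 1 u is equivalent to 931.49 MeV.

¹²⁷₅₃I; 8.45 MeV/nucleon

¹²⁷₅₃I: Σm = 53(1.0072765) + 74(1.008665) = 128.0268645 u; Δm = 1.1514645 u; E_B = 1072.578 MeV; E_B/A = 8.445 MeV
¹²₆C: Σm = 6(1.0072765) + 6(1.008665) = 12.0956490 u; Δm = 0.0989390 u; E_B = 92.161 MeV; E_B/A = 7.680 MeV
¹²⁷₅₃I has the higher binding energy per nucleon, so it is the more tightly bound nucleus.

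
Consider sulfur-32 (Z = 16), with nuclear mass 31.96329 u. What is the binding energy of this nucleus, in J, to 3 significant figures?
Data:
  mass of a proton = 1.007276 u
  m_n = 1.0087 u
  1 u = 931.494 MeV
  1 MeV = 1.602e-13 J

Total constituent mass: 16 × 1.007276 + 16 × 1.0087 = 32.255616 u
Δm = 32.255616 − 31.96329 = 0.292326 u
Binding energy = Δm·c² = 0.292326 × 931.494 MeV/u = 272.300 MeV
In joules: 272.300 MeV × 1.602e-13 J/MeV = 4.3622e-11 J

4.36e-11 J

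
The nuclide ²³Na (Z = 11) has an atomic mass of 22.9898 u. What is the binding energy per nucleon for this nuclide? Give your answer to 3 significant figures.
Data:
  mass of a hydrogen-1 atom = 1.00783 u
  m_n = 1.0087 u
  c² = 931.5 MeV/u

Mass of separated nucleons = 11(1.00783) + 12(1.0087) = 11.08613 + 12.1044 = 23.19053 u
Δm = 23.19053 − 22.9898 = 0.20073 u
Converting to energy: 0.20073 u × 931.5 MeV/u = 186.980 MeV
Dividing by A = 23 gives 8.130 MeV per nucleon.

8.13 MeV/nucleon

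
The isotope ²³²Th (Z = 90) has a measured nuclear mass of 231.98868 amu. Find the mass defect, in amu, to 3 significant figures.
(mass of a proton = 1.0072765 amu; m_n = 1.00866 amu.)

1.90 amu

Z = 90, so N = A − Z = 232 − 90 = 142.
Σm = 90·m_p + 142·m_n = 90.6548850 + 143.22972 = 233.8846050 amu
The mass defect is 233.8846050 − 231.98868 = 1.8959250 amu.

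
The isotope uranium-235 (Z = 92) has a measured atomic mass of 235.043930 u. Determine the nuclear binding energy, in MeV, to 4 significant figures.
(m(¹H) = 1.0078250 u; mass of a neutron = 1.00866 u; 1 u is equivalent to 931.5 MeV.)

1783 MeV

Σm = 92·m(¹H) + 143·m_n = 92.7199000 + 144.23838 = 236.9582800 u
The mass defect is 236.9582800 − 235.043930 = 1.9143500 u.
Converting to energy: 1.9143500 u × 931.5 MeV/u = 1783.22 MeV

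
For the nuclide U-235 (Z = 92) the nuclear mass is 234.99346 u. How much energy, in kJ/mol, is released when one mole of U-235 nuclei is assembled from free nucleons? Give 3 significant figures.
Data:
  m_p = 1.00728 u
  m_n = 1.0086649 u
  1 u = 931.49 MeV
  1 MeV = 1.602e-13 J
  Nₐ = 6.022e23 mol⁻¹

Z = 92, so N = A − Z = 235 − 92 = 143.
Mass of separated nucleons = 92(1.00728) + 143(1.0086649) = 92.66976 + 144.2390807 = 236.9088407 u
The mass defect is 236.9088407 − 234.99346 = 1.9153807 u.
E_B = 1.9153807 × 931.49 = 1784.16 MeV
Per nucleus in joules: 1784.16 MeV × 1.602e-13 J/MeV = 2.8582e-10 J
Per mole: 2.8582e-10 J × 6.022e23 mol⁻¹ = 1.7212e+14 J/mol

1.72e+11 kJ/mol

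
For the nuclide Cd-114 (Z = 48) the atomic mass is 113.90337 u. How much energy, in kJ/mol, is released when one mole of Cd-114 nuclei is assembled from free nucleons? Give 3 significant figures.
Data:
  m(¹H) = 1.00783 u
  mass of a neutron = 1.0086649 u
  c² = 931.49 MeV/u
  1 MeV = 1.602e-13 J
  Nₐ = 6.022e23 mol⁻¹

Total constituent mass: 48 × 1.00783 + 66 × 1.0086649 = 114.9477234 u
The mass defect is 114.9477234 − 113.90337 = 1.0443534 u.
Binding energy = Δm·c² = 1.0443534 × 931.49 MeV/u = 972.805 MeV
Per nucleus in joules: 972.805 MeV × 1.602e-13 J/MeV = 1.5584e-10 J
Per mole: 1.5584e-10 J × 6.022e23 mol⁻¹ = 9.3847e+13 J/mol

9.38e+10 kJ/mol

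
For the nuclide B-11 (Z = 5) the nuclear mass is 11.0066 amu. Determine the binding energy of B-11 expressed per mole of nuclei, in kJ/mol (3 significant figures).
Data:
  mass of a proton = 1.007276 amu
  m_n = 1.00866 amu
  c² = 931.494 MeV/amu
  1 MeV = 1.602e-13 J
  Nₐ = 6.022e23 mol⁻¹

The nucleus contains 5 protons and 11 − 5 = 6 neutrons.
Total constituent mass: 5 × 1.007276 + 6 × 1.00866 = 11.088340 amu
The mass defect is 11.088340 − 11.0066 = 0.081740 amu.
Converting to energy: 0.081740 amu × 931.494 MeV/amu = 76.1403 MeV
Per nucleus in joules: 76.1403 MeV × 1.602e-13 J/MeV = 1.2198e-11 J
Per mole: 1.2198e-11 J × 6.022e23 mol⁻¹ = 7.3456e+12 J/mol

7.35e+09 kJ/mol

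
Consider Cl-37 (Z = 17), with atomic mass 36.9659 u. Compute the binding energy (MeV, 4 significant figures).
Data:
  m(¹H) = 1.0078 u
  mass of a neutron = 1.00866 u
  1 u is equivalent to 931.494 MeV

316.6 MeV

Z = 17, so N = A − Z = 37 − 17 = 20.
Mass of separated nucleons = 17(1.0078) + 20(1.00866) = 17.1326 + 20.17320 = 37.30580 u
Δm = 37.30580 − 36.9659 = 0.33990 u
Binding energy = Δm·c² = 0.33990 × 931.494 MeV/u = 316.615 MeV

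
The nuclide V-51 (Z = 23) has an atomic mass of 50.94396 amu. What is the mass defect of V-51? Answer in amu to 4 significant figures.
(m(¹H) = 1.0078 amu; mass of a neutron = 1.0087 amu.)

0.4790 amu

The nucleus contains 23 protons and 51 − 23 = 28 neutrons.
Mass of separated nucleons = 23(1.0078) + 28(1.0087) = 23.1794 + 28.2436 = 51.4230 amu
The mass defect is 51.4230 − 50.94396 = 0.47904 amu.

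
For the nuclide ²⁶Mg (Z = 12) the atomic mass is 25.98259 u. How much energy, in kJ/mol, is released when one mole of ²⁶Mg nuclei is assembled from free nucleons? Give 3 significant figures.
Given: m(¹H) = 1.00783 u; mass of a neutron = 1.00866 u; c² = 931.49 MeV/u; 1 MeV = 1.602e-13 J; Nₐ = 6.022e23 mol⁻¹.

2.09e+10 kJ/mol

Σm = 12·m(¹H) + 14·m_n = 12.09396 + 14.12124 = 26.21520 u
Mass defect Δm = 26.21520 − 25.98259 = 0.23261 u
Binding energy = Δm·c² = 0.23261 × 931.49 MeV/u = 216.674 MeV
Per nucleus in joules: 216.674 MeV × 1.602e-13 J/MeV = 3.4711e-11 J
Per mole: 3.4711e-11 J × 6.022e23 mol⁻¹ = 2.0903e+13 J/mol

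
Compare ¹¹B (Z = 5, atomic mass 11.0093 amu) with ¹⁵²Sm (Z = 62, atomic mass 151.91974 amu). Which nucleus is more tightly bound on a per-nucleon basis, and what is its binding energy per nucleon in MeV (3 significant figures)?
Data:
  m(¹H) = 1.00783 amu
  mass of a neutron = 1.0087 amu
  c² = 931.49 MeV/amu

¹⁵²Sm; 8.27 MeV/nucleon

¹¹B: Σm = 5(1.00783) + 6(1.0087) = 11.09135 amu; Δm = 0.08205 amu; E_B = 76.429 MeV; E_B/A = 6.948 MeV
¹⁵²Sm: Σm = 62(1.00783) + 90(1.0087) = 153.26846 amu; Δm = 1.34872 amu; E_B = 1256.3 MeV; E_B/A = 8.265 MeV
¹⁵²Sm has the higher binding energy per nucleon, so it is the more tightly bound nucleus.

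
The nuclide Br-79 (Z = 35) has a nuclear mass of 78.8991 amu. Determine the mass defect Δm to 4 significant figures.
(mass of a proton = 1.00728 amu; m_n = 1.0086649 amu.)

Z = 35, so N = A − Z = 79 − 35 = 44.
Σm = 35·m_p + 44·m_n = 35.25480 + 44.3812556 = 79.6360556 amu
Δm = 79.6360556 − 78.8991 = 0.7369556 amu

0.7370 amu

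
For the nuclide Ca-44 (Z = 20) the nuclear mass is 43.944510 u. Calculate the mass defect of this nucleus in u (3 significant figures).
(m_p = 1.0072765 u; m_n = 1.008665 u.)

The nucleus contains 20 protons and 44 − 20 = 24 neutrons.
Σm = 20·m_p + 24·m_n = 20.1455300 + 24.207960 = 44.3534900 u
The mass defect is 44.3534900 − 43.944510 = 0.4089800 u.

0.409 u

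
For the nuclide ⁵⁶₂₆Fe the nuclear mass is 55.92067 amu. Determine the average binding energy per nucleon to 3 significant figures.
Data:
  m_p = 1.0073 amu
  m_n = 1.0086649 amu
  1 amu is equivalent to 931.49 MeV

The nucleus contains 26 protons and 56 − 26 = 30 neutrons.
Σm = 26·m_p + 30·m_n = 26.1898 + 30.2599470 = 56.4497470 amu
The mass defect is 56.4497470 − 55.92067 = 0.5290770 amu.
Binding energy = Δm·c² = 0.5290770 × 931.49 MeV/amu = 492.830 MeV
BE/A = 492.830 MeV / 56 = 8.801 MeV/nucleon

8.80 MeV/nucleon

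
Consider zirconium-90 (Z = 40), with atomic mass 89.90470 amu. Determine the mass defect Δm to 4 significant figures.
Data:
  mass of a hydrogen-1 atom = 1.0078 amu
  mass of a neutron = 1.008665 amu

Mass of separated nucleons = 40(1.0078) + 50(1.008665) = 40.3120 + 50.433250 = 90.745250 amu
The mass defect is 90.745250 − 89.90470 = 0.840550 amu.

0.8406 amu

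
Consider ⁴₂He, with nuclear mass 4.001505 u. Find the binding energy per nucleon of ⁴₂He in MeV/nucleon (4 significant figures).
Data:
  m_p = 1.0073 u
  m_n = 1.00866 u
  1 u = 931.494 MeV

Z = 2, so N = A − Z = 4 − 2 = 2.
Total constituent mass: 2 × 1.0073 + 2 × 1.00866 = 4.03192 u
The mass defect is 4.03192 − 4.001505 = 0.030415 u.
Binding energy = Δm·c² = 0.030415 × 931.494 MeV/u = 28.3314 MeV
BE/A = 28.3314 MeV / 4 = 7.083 MeV/nucleon

7.083 MeV/nucleon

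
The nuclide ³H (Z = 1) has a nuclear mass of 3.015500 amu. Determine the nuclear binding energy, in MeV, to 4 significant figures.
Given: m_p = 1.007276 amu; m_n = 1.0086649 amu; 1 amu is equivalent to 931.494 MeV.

With 1 protons and 2 neutrons (A = 3):
Total constituent mass: 1 × 1.007276 + 2 × 1.0086649 = 3.0246058 amu
Mass defect Δm = 3.0246058 − 3.015500 = 0.0091058 amu
Converting to energy: 0.0091058 amu × 931.494 MeV/amu = 8.48200 MeV

8.482 MeV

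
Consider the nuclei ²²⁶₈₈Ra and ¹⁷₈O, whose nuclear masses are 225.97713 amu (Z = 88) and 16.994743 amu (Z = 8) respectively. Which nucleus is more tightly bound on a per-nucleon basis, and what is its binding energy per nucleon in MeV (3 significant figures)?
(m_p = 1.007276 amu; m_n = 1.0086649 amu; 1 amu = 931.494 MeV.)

²²⁶₈₈Ra: Σm = 88(1.007276) + 138(1.0086649) = 227.8360442 amu; Δm = 1.8589142 amu; E_B = 1731.6 MeV; E_B/A = 7.662 MeV
¹⁷₈O: Σm = 8(1.007276) + 9(1.0086649) = 17.1361921 amu; Δm = 0.1414491 amu; E_B = 131.76 MeV; E_B/A = 7.751 MeV
¹⁷₈O has the higher binding energy per nucleon, so it is the more tightly bound nucleus.

¹⁷₈O; 7.75 MeV/nucleon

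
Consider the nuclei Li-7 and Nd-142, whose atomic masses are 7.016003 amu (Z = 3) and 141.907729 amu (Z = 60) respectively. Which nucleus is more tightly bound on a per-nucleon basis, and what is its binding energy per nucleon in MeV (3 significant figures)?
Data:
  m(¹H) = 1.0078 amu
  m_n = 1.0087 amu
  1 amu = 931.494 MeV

Li-7: Σm = 3(1.0078) + 4(1.0087) = 7.0582 amu; Δm = 0.042197 amu; E_B = 39.306 MeV; E_B/A = 5.615 MeV
Nd-142: Σm = 60(1.0078) + 82(1.0087) = 143.1814 amu; Δm = 1.273671 amu; E_B = 1186.4 MeV; E_B/A = 8.355 MeV
Nd-142 has the higher binding energy per nucleon, so it is the more tightly bound nucleus.

Nd-142; 8.36 MeV/nucleon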